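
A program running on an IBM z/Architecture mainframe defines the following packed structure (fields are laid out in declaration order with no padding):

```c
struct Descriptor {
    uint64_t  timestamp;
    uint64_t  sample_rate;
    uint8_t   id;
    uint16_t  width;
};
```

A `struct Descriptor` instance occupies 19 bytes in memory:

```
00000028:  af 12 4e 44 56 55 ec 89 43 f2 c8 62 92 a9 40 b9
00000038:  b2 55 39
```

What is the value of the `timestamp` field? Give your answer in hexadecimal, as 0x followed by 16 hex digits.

0xAF124E445655EC89

`timestamp` is the first field, at byte offset 0, occupying 8 bytes.
Bytes at offsets 0..7: AF 12 4E 44 56 55 EC 89.
Big-endian stores the most-significant byte at the lowest address.
The bytes are already most-significant first: 0xAF124E445655EC89.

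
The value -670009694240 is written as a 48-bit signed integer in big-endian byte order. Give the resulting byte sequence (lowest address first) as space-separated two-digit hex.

Two's complement of -670009694240 in 48 bits: 670009694240 = 0x009BFFB09820; invert → 0xFF64004F67DF; add 1 → 0xFF64004F67E0.
Split into bytes (most-significant first): FF 64 00 4F 67 E0.
Big-endian stores the most-significant byte at the lowest address.
So the memory order matches the most-significant-first order: FF 64 00 4F 67 E0.

FF 64 00 4F 67 E0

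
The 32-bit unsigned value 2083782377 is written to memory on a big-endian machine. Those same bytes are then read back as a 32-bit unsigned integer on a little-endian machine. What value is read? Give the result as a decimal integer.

3925750652

2083782377 in 32-bit hexadecimal is 0x7C33FEE9.
Stored big-endian, the bytes at ascending addresses are 7C 33 FE E9.
Read back as little-endian, the first byte is least significant, giving 0xE9FE337C.
0xE9FE337C = 3925750652.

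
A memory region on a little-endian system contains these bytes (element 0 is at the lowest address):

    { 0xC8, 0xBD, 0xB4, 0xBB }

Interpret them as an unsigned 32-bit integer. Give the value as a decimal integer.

Little-endian: lowest address holds the least-significant byte.
Reassemble most-significant byte first: BB B4 BD C8 → 0xBBB4BDC8.
0xBBB4BDC8 = 3149184456.

3149184456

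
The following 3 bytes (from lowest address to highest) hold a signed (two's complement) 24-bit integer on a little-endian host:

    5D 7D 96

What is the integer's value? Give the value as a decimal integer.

-6914723

Little-endian: lowest address holds the least-significant byte.
Reassemble most-significant byte first: 96 7D 5D → 0x967D5D.
Top bit is set, so as a signed 24-bit value this is 0x967D5D − 2^24 = -6914723.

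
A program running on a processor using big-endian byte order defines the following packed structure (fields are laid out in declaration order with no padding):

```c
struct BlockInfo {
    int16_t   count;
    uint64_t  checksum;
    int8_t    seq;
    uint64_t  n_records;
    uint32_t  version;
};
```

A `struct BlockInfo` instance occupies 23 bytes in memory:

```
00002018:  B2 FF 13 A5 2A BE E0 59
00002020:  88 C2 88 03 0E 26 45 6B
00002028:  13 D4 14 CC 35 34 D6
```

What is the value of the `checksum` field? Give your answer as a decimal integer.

1415584657174005954

`checksum` follows `count` (2 bytes), so it starts at byte offset 2 and occupies 8 bytes.
Bytes at offsets 2..9: 13 A5 2A BE E0 59 88 C2.
Big-endian stores the most-significant byte at the lowest address.
The bytes are already most-significant first: 0x13A52ABEE05988C2.
0x13A52ABEE05988C2 = 1415584657174005954.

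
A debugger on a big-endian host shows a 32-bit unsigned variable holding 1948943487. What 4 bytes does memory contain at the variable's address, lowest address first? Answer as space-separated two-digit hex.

1948943487 in hexadecimal, padded to 32 bits, is 0x742A847F.
Split into bytes (most-significant first): 74 2A 84 7F.
Big-endian: lowest address holds the most-significant byte.
So the memory order matches the most-significant-first order: 74 2A 84 7F.

74 2A 84 7F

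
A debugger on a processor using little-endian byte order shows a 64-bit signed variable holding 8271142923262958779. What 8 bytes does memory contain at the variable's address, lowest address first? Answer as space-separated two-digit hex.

BB 1C 93 93 AA 00 C9 72

8271142923262958779 in hexadecimal, padded to 64 bits, is 0x72C900AA93931CBB.
Split into bytes (most-significant first): 72 C9 00 AA 93 93 1C BB.
Little-endian stores the least-significant byte at the lowest address.
So at ascending addresses the bytes are BB 1C 93 93 AA 00 C9 72.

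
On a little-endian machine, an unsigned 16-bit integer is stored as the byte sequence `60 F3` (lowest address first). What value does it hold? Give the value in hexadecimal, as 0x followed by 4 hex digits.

Little-endian stores the least-significant byte at the lowest address.
Reassemble most-significant byte first: F3 60 → 0xF360.

0xF360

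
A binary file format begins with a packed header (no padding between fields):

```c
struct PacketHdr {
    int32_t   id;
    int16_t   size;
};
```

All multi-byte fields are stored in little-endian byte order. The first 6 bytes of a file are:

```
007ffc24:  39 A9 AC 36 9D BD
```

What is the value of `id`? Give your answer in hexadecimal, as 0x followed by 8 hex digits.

`id` is the first field, at byte offset 0, occupying 4 bytes.
Bytes at offsets 0..3: 39 A9 AC 36.
In little-endian order the low byte comes first in memory.
Reassemble most-significant byte first: 36 AC A9 39 → 0x36ACA939.

0x36ACA939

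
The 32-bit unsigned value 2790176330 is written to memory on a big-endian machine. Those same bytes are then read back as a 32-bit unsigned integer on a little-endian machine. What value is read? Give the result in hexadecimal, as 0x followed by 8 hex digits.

0x4AB64EA6

2790176330 in 32-bit hexadecimal is 0xA64EB64A.
Stored big-endian, the bytes at ascending addresses are A6 4E B6 4A.
Read back as little-endian, the first byte is least significant, giving 0x4AB64EA6.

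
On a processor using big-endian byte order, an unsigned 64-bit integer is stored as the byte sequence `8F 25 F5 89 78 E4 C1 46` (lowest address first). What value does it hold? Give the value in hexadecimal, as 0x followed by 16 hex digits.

In big-endian order the high byte comes first in memory.
The bytes are already most-significant first: 0x8F25F58978E4C146.

0x8F25F58978E4C146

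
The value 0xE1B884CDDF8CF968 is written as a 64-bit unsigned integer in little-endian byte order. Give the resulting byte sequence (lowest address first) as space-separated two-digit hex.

Split into bytes (most-significant first): E1 B8 84 CD DF 8C F9 68.
Little-endian stores the least-significant byte at the lowest address.
So at ascending addresses the bytes are 68 F9 8C DF CD 84 B8 E1.

68 F9 8C DF CD 84 B8 E1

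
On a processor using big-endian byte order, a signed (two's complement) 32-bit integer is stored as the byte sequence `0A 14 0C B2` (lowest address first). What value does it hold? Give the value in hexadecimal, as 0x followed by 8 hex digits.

Big-endian stores the most-significant byte at the lowest address.
The bytes are already most-significant first: 0x0A140CB2.

0x0A140CB2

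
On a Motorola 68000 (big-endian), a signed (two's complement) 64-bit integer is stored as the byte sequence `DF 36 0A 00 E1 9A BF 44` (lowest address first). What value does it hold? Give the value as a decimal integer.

-2362689955607953596

Big-endian stores the most-significant byte at the lowest address.
The bytes are already most-significant first: 0xDF360A00E19ABF44.
Top bit is set, so as a signed 64-bit value this is 0xDF360A00E19ABF44 − 2^64 = -2362689955607953596.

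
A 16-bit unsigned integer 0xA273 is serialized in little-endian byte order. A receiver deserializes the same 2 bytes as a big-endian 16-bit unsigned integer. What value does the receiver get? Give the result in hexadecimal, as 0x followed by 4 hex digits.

0x73A2

Stored little-endian, the bytes at ascending addresses are 73 A2.
Read back as big-endian, the last byte is least significant, giving 0x73A2.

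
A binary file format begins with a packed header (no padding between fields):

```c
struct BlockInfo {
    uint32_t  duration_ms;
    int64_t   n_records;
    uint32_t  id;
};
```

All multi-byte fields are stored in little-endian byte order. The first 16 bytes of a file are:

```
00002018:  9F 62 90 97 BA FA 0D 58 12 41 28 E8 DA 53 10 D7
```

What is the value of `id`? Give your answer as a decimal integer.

3608171482

`id` follows `duration_ms` (4 B), `n_records` (8 B), so it starts at offset 4 + 8 = 12 and occupies 4 bytes.
Bytes at offsets 12..15: DA 53 10 D7.
Little-endian stores the least-significant byte at the lowest address.
Reassemble most-significant byte first: D7 10 53 DA → 0xD71053DA.
0xD71053DA = 3608171482.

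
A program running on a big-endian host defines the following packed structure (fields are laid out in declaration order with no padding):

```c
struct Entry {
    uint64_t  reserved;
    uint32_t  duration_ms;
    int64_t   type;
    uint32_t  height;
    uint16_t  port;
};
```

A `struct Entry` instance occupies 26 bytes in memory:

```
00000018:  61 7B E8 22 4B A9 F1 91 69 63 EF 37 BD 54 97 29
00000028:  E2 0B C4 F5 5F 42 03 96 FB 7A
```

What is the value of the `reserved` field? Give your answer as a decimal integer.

`reserved` is the first field, at byte offset 0, occupying 8 bytes.
Bytes at offsets 0..7: 61 7B E8 22 4B A9 F1 91.
Big-endian: lowest address holds the most-significant byte.
The bytes are already most-significant first: 0x617BE8224BA9F191.
0x617BE8224BA9F191 = 7024463277810381201.

7024463277810381201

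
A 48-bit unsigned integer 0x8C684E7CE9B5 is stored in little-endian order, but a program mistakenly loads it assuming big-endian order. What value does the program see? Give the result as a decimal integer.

200014417520780

Stored little-endian, the bytes at ascending addresses are B5 E9 7C 4E 68 8C.
Read back as big-endian, the last byte is least significant, giving 0xB5E97C4E688C.
0xB5E97C4E688C = 200014417520780.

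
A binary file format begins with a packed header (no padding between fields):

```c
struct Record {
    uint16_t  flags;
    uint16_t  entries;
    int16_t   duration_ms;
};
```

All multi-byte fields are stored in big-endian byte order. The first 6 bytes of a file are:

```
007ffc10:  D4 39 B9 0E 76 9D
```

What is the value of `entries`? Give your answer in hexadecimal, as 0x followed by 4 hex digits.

0xB90E

`entries` follows `flags` (2 bytes), so it starts at byte offset 2 and occupies 2 bytes.
Bytes at offsets 2..3: B9 0E.
In big-endian order the high byte comes first in memory.
The bytes are already most-significant first: 0xB90E.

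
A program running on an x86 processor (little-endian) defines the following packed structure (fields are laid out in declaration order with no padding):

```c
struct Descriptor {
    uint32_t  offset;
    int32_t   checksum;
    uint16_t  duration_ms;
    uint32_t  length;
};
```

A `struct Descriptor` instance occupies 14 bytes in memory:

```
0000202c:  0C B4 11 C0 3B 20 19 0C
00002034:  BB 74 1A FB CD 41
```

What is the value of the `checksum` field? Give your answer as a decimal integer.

202973243

`checksum` follows `offset` (4 bytes), so it starts at byte offset 4 and occupies 4 bytes.
Bytes at offsets 4..7: 3B 20 19 0C.
Little-endian stores the least-significant byte at the lowest address.
Reassemble most-significant byte first: 0C 19 20 3B → 0x0C19203B.
0x0C19203B = 202973243.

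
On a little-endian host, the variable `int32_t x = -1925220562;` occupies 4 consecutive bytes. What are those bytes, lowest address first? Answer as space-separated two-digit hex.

Two's complement of -1925220562 in 32 bits: 1925220562 = 0x72C088D2; invert → 0x8D3F772D; add 1 → 0x8D3F772E.
Split into bytes (most-significant first): 8D 3F 77 2E.
Little-endian stores the least-significant byte at the lowest address.
So at ascending addresses the bytes are 2E 77 3F 8D.

2E 77 3F 8D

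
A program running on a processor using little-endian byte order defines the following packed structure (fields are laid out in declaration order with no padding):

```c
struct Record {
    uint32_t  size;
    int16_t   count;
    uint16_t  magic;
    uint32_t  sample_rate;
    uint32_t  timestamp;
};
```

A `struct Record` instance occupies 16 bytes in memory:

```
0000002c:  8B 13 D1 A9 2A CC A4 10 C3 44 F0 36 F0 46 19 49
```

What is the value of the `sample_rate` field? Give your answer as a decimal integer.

921715907

`sample_rate` follows `size` (4 B), `count` (2 B), `magic` (2 B), so it starts at offset 4 + 2 + 2 = 8 and occupies 4 bytes.
Bytes at offsets 8..11: C3 44 F0 36.
In little-endian order the low byte comes first in memory.
Reassemble most-significant byte first: 36 F0 44 C3 → 0x36F044C3.
0x36F044C3 = 921715907.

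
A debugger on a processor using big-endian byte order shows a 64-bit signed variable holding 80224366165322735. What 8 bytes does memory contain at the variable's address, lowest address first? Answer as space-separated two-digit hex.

80224366165322735 in hexadecimal, padded to 64 bits, is 0x011D03A2CF9D6BEF.
Split into bytes (most-significant first): 01 1D 03 A2 CF 9D 6B EF.
Big-endian: lowest address holds the most-significant byte.
So the memory order matches the most-significant-first order: 01 1D 03 A2 CF 9D 6B EF.

01 1D 03 A2 CF 9D 6B EF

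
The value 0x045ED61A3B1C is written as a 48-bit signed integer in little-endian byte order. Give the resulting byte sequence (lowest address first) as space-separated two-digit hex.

1C 3B 1A D6 5E 04

Split into bytes (most-significant first): 04 5E D6 1A 3B 1C.
In little-endian order the low byte comes first in memory.
So at ascending addresses the bytes are 1C 3B 1A D6 5E 04.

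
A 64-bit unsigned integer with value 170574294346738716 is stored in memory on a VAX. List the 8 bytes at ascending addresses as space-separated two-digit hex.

170574294346738716 in hexadecimal, padded to 64 bits, is 0x025E006ABE59AC1C.
Split into bytes (most-significant first): 02 5E 00 6A BE 59 AC 1C.
In little-endian order the low byte comes first in memory.
So at ascending addresses the bytes are 1C AC 59 BE 6A 00 5E 02.

1C AC 59 BE 6A 00 5E 02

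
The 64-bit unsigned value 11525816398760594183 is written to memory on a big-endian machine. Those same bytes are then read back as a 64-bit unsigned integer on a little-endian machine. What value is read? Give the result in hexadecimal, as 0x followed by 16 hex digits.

11525816398760594183 in 64-bit hexadecimal is 0x9FF3ECF2C27F4B07.
Stored big-endian, the bytes at ascending addresses are 9F F3 EC F2 C2 7F 4B 07.
Read back as little-endian, the first byte is least significant, giving 0x074B7FC2F2ECF39F.

0x074B7FC2F2ECF39F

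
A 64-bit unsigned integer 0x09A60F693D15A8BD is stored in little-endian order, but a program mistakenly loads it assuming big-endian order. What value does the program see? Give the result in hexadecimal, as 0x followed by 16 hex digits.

Stored little-endian, the bytes at ascending addresses are BD A8 15 3D 69 0F A6 09.
Read back as big-endian, the last byte is least significant, giving 0xBDA8153D690FA609.

0xBDA8153D690FA609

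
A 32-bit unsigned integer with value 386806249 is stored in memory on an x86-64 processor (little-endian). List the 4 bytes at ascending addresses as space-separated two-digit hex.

E9 31 0E 17

386806249 in hexadecimal, padded to 32 bits, is 0x170E31E9.
Split into bytes (most-significant first): 17 0E 31 E9.
Little-endian stores the least-significant byte at the lowest address.
So at ascending addresses the bytes are E9 31 0E 17.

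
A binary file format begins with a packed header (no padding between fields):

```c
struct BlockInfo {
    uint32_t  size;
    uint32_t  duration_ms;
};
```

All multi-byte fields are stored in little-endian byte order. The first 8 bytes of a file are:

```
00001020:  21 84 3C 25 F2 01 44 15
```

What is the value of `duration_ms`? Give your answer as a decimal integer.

356778482

`duration_ms` follows `size` (4 bytes), so it starts at byte offset 4 and occupies 4 bytes.
Bytes at offsets 4..7: F2 01 44 15.
Little-endian: lowest address holds the least-significant byte.
Reassemble most-significant byte first: 15 44 01 F2 → 0x154401F2.
0x154401F2 = 356778482.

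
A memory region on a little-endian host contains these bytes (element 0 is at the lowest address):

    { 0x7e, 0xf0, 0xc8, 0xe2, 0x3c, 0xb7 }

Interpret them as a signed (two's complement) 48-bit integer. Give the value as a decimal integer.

Little-endian: lowest address holds the least-significant byte.
Reassemble most-significant byte first: B7 3C E2 C8 F0 7E → 0xB73CE2C8F07E.
Top bit is set, so as a signed 48-bit value this is 0xB73CE2C8F07E − 2^48 = -80002845970306.

-80002845970306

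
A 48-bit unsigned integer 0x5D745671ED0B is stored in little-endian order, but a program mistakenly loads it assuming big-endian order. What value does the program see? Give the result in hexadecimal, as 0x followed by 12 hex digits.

Stored little-endian, the bytes at ascending addresses are 0B ED 71 56 74 5D.
Read back as big-endian, the last byte is least significant, giving 0x0BED7156745D.

0x0BED7156745D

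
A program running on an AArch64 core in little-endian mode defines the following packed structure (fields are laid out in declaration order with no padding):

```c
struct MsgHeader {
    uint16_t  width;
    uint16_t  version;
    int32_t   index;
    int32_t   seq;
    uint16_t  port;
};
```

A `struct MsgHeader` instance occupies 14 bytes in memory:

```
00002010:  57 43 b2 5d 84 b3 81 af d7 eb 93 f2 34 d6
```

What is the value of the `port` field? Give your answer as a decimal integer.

54836

`port` follows `width` (2 B), `version` (2 B), `index` (4 B), `seq` (4 B), so it starts at offset 2 + 2 + 4 + 4 = 12 and occupies 2 bytes.
Bytes at offsets 12..13: 34 D6.
Little-endian stores the least-significant byte at the lowest address.
Reassemble most-significant byte first: D6 34 → 0xD634.
0xD634 = 54836.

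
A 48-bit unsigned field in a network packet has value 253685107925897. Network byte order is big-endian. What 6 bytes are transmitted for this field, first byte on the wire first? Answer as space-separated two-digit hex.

253685107925897 in hexadecimal, padded to 48 bits, is 0xE6B9AABE2389.
Split into bytes (most-significant first): E6 B9 AA BE 23 89.
In big-endian order the high byte comes first in memory.
So the memory order matches the most-significant-first order: E6 B9 AA BE 23 89.

E6 B9 AA BE 23 89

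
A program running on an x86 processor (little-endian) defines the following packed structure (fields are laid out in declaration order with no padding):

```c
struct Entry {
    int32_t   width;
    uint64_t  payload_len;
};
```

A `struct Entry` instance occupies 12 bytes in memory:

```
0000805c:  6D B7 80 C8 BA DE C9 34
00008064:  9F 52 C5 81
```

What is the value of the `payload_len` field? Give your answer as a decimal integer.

`payload_len` follows `width` (4 bytes), so it starts at byte offset 4 and occupies 8 bytes.
Bytes at offsets 4..11: BA DE C9 34 9F 52 C5 81.
Little-endian: lowest address holds the least-significant byte.
Reassemble most-significant byte first: 81 C5 52 9F 34 C9 DE BA → 0x81C5529F34C9DEBA.
0x81C5529F34C9DEBA = 9350971045043625658.

9350971045043625658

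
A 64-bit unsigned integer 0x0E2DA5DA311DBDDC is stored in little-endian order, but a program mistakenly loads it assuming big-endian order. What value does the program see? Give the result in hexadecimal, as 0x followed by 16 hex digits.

Stored little-endian, the bytes at ascending addresses are DC BD 1D 31 DA A5 2D 0E.
Read back as big-endian, the last byte is least significant, giving 0xDCBD1D31DAA52D0E.

0xDCBD1D31DAA52D0E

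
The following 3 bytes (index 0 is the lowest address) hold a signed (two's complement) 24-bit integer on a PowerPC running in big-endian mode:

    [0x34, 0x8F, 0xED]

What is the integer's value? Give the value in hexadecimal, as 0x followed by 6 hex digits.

In big-endian order the high byte comes first in memory.
The bytes are already most-significant first: 0x348FED.

0x348FED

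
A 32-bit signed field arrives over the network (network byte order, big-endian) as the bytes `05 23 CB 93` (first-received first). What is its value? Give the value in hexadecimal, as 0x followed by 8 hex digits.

Big-endian: lowest address holds the most-significant byte.
The bytes are already most-significant first: 0x0523CB93.

0x0523CB93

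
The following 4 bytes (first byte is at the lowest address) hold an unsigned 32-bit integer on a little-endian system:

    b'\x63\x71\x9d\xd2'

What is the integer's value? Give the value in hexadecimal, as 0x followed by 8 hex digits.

0xD29D7163

Little-endian stores the least-significant byte at the lowest address.
Reassemble most-significant byte first: D2 9D 71 63 → 0xD29D7163.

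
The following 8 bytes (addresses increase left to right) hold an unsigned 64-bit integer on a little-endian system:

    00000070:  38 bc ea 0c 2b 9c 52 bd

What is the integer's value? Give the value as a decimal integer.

13642137929972890680

Little-endian stores the least-significant byte at the lowest address.
Reassemble most-significant byte first: BD 52 9C 2B 0C EA BC 38 → 0xBD529C2B0CEABC38.
0xBD529C2B0CEABC38 = 13642137929972890680.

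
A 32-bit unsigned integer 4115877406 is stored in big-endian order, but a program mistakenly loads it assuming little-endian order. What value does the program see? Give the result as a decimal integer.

508449781

4115877406 in 32-bit hexadecimal is 0xF5534E1E.
Stored big-endian, the bytes at ascending addresses are F5 53 4E 1E.
Read back as little-endian, the first byte is least significant, giving 0x1E4E53F5.
0x1E4E53F5 = 508449781.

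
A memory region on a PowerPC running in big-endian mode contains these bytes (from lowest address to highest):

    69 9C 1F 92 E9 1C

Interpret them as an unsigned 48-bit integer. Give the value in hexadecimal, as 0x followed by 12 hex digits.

Big-endian stores the most-significant byte at the lowest address.
The bytes are already most-significant first: 0x699C1F92E91C.

0x699C1F92E91C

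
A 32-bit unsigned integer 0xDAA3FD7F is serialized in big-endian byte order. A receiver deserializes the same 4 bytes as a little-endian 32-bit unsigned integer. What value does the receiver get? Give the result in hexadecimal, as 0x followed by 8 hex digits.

0x7FFDA3DA

Stored big-endian, the bytes at ascending addresses are DA A3 FD 7F.
Read back as little-endian, the first byte is least significant, giving 0x7FFDA3DA.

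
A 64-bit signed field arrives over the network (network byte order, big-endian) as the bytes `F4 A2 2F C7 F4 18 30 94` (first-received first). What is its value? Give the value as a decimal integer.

In big-endian order the high byte comes first in memory.
The bytes are already most-significant first: 0xF4A22FC7F4183094.
Top bit is set, so as a signed 64-bit value this is 0xF4A22FC7F4183094 − 2^64 = -819039646387785580.

-819039646387785580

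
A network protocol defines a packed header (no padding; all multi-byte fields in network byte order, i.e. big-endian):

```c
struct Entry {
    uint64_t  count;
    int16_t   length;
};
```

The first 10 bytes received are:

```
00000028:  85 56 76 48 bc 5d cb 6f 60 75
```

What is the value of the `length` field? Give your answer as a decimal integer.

24693

`length` follows `count` (8 bytes), so it starts at byte offset 8 and occupies 2 bytes.
Bytes at offsets 8..9: 60 75.
Big-endian stores the most-significant byte at the lowest address.
The bytes are already most-significant first: 0x6075.
0x6075 = 24693.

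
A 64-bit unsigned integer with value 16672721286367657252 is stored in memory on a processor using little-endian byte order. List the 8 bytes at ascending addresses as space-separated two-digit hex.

16672721286367657252 in hexadecimal, padded to 64 bits, is 0xE76167AC9109BD24.
Split into bytes (most-significant first): E7 61 67 AC 91 09 BD 24.
In little-endian order the low byte comes first in memory.
So at ascending addresses the bytes are 24 BD 09 91 AC 67 61 E7.

24 BD 09 91 AC 67 61 E7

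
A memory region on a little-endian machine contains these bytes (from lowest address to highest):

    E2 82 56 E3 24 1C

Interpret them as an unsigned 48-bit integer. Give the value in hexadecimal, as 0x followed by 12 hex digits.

Little-endian stores the least-significant byte at the lowest address.
Reassemble most-significant byte first: 1C 24 E3 56 82 E2 → 0x1C24E35682E2.

0x1C24E35682E2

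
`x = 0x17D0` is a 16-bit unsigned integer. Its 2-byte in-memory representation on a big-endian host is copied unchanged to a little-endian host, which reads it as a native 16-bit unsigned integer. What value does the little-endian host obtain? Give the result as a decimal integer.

Stored big-endian, the bytes at ascending addresses are 17 D0.
Read back as little-endian, the first byte is least significant, giving 0xD017.
0xD017 = 53271.

53271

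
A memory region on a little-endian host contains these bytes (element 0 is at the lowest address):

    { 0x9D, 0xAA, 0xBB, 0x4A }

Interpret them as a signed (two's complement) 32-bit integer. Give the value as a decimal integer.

In little-endian order the low byte comes first in memory.
Reassemble most-significant byte first: 4A BB AA 9D → 0x4ABBAA9D.
0x4ABBAA9D = 1253812893.

1253812893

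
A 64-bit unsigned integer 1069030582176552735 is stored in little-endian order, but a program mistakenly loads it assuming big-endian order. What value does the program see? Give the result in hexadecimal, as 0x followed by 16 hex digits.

1069030582176552735 in 64-bit hexadecimal is 0x0ED5F5A688A9971F.
Stored little-endian, the bytes at ascending addresses are 1F 97 A9 88 A6 F5 D5 0E.
Read back as big-endian, the last byte is least significant, giving 0x1F97A988A6F5D50E.

0x1F97A988A6F5D50E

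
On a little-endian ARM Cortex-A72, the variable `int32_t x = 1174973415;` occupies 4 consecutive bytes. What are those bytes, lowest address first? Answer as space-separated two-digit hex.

1174973415 in hexadecimal, padded to 32 bits, is 0x4608ABE7.
Split into bytes (most-significant first): 46 08 AB E7.
Little-endian stores the least-significant byte at the lowest address.
So at ascending addresses the bytes are E7 AB 08 46.

E7 AB 08 46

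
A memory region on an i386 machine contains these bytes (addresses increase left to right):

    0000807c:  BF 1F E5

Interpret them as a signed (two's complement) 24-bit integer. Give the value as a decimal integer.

-1761345

Little-endian stores the least-significant byte at the lowest address.
Reassemble most-significant byte first: E5 1F BF → 0xE51FBF.
Top bit is set, so as a signed 24-bit value this is 0xE51FBF − 2^24 = -1761345.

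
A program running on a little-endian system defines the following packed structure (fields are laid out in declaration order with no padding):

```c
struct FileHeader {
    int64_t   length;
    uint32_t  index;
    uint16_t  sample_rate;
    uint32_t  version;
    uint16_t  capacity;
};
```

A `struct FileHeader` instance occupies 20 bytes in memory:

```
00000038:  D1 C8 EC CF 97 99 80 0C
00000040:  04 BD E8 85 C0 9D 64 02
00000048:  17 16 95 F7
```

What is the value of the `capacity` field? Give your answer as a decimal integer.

63381

`capacity` follows `length` (8 B), `index` (4 B), `sample_rate` (2 B), `version` (4 B), so it starts at offset 8 + 4 + 2 + 4 = 18 and occupies 2 bytes.
Bytes at offsets 18..19: 95 F7.
In little-endian order the low byte comes first in memory.
Reassemble most-significant byte first: F7 95 → 0xF795.
0xF795 = 63381.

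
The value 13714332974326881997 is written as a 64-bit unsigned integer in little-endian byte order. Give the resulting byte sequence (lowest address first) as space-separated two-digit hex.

13714332974326881997 in hexadecimal, padded to 64 bits, is 0xBE53192DB22E1ECD.
Split into bytes (most-significant first): BE 53 19 2D B2 2E 1E CD.
Little-endian: lowest address holds the least-significant byte.
So at ascending addresses the bytes are CD 1E 2E B2 2D 19 53 BE.

CD 1E 2E B2 2D 19 53 BE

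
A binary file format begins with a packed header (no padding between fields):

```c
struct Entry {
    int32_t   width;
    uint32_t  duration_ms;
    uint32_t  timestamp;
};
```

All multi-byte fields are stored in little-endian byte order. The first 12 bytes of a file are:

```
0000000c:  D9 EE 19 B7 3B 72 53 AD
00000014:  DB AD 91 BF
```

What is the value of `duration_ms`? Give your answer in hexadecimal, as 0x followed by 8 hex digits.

`duration_ms` follows `width` (4 bytes), so it starts at byte offset 4 and occupies 4 bytes.
Bytes at offsets 4..7: 3B 72 53 AD.
Little-endian: lowest address holds the least-significant byte.
Reassemble most-significant byte first: AD 53 72 3B → 0xAD53723B.

0xAD53723B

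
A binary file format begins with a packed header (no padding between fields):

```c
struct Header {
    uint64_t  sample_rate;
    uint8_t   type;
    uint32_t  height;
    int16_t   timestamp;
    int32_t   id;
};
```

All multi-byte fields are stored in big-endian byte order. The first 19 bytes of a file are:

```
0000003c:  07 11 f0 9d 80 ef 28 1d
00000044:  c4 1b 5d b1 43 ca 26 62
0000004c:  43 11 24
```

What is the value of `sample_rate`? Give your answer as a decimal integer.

`sample_rate` is the first field, at byte offset 0, occupying 8 bytes.
Bytes at offsets 0..7: 07 11 F0 9D 80 EF 28 1D.
In big-endian order the high byte comes first in memory.
The bytes are already most-significant first: 0x0711F09D80EF281D.
0x0711F09D80EF281D = 509452792133265437.

509452792133265437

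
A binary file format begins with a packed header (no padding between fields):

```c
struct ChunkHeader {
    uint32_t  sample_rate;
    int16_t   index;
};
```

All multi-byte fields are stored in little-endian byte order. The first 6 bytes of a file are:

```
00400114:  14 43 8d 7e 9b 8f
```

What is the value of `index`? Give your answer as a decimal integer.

-28773

`index` follows `sample_rate` (4 bytes), so it starts at byte offset 4 and occupies 2 bytes.
Bytes at offsets 4..5: 9B 8F.
In little-endian order the low byte comes first in memory.
Reassemble most-significant byte first: 8F 9B → 0x8F9B.
Top bit is set, so as a signed 16-bit value this is 0x8F9B − 2^16 = -28773.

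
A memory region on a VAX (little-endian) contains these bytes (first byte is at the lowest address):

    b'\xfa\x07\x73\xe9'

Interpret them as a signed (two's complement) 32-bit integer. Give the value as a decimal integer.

Little-endian: lowest address holds the least-significant byte.
Reassemble most-significant byte first: E9 73 07 FA → 0xE97307FA.
Top bit is set, so as a signed 32-bit value this is 0xE97307FA − 2^32 = -378337286.

-378337286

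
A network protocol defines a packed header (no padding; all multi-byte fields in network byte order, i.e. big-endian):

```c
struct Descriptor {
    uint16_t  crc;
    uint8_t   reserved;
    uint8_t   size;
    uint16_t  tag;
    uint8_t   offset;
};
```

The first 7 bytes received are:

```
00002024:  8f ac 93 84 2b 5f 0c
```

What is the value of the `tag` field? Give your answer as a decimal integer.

11103

`tag` follows `crc` (2 B), `reserved` (1 B), `size` (1 B), so it starts at offset 2 + 1 + 1 = 4 and occupies 2 bytes.
Bytes at offsets 4..5: 2B 5F.
Big-endian stores the most-significant byte at the lowest address.
The bytes are already most-significant first: 0x2B5F.
0x2B5F = 11103.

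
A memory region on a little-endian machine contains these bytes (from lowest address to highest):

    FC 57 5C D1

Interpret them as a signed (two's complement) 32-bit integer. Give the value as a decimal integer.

-782477316

Little-endian stores the least-significant byte at the lowest address.
Reassemble most-significant byte first: D1 5C 57 FC → 0xD15C57FC.
Top bit is set, so as a signed 32-bit value this is 0xD15C57FC − 2^32 = -782477316.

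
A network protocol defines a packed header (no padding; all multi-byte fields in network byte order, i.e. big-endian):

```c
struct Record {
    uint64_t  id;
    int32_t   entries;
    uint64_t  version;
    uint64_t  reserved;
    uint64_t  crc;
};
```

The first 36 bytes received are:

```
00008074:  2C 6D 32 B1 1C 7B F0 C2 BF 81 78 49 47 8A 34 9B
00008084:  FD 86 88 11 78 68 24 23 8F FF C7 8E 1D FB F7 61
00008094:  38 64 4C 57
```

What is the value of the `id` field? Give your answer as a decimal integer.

`id` is the first field, at byte offset 0, occupying 8 bytes.
Bytes at offsets 0..7: 2C 6D 32 B1 1C 7B F0 C2.
Big-endian: lowest address holds the most-significant byte.
The bytes are already most-significant first: 0x2C6D32B11C7BF0C2.
0x2C6D32B11C7BF0C2 = 3201270646398775490.

3201270646398775490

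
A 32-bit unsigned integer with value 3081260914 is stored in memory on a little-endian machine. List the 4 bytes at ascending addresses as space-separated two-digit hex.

72 4F A8 B7

3081260914 in hexadecimal, padded to 32 bits, is 0xB7A84F72.
Split into bytes (most-significant first): B7 A8 4F 72.
Little-endian: lowest address holds the least-significant byte.
So at ascending addresses the bytes are 72 4F A8 B7.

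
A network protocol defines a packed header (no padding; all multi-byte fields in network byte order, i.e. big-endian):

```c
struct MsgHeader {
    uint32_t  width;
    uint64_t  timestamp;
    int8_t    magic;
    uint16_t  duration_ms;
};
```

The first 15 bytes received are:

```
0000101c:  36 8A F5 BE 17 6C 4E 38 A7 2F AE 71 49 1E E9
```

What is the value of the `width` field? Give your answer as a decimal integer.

915076542

`width` is the first field, at byte offset 0, occupying 4 bytes.
Bytes at offsets 0..3: 36 8A F5 BE.
Big-endian stores the most-significant byte at the lowest address.
The bytes are already most-significant first: 0x368AF5BE.
0x368AF5BE = 915076542.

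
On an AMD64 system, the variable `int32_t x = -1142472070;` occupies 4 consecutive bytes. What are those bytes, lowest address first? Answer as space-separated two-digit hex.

Two's complement of -1142472070 in 32 bits: 1142472070 = 0x4418BD86; invert → 0xBBE74279; add 1 → 0xBBE7427A.
Split into bytes (most-significant first): BB E7 42 7A.
Little-endian: lowest address holds the least-significant byte.
So at ascending addresses the bytes are 7A 42 E7 BB.

7A 42 E7 BB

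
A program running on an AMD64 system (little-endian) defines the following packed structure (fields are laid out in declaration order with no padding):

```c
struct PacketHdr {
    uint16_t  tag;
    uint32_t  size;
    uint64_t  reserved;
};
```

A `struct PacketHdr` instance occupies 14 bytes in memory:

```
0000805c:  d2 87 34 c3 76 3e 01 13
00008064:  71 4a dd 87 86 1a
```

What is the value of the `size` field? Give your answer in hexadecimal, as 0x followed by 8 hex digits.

0x3E76C334

`size` follows `tag` (2 bytes), so it starts at byte offset 2 and occupies 4 bytes.
Bytes at offsets 2..5: 34 C3 76 3E.
In little-endian order the low byte comes first in memory.
Reassemble most-significant byte first: 3E 76 C3 34 → 0x3E76C334.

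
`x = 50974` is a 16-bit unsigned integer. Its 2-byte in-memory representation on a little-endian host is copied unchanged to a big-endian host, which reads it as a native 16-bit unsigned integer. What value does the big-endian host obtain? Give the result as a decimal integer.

7879

50974 in 16-bit hexadecimal is 0xC71E.
Stored little-endian, the bytes at ascending addresses are 1E C7.
Read back as big-endian, the last byte is least significant, giving 0x1EC7.
0x1EC7 = 7879.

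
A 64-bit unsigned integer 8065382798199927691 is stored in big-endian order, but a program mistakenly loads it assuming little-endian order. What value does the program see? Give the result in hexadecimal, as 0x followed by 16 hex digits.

8065382798199927691 in 64-bit hexadecimal is 0x6FEDFEEC3840B38B.
Stored big-endian, the bytes at ascending addresses are 6F ED FE EC 38 40 B3 8B.
Read back as little-endian, the first byte is least significant, giving 0x8BB34038ECFEED6F.

0x8BB34038ECFEED6F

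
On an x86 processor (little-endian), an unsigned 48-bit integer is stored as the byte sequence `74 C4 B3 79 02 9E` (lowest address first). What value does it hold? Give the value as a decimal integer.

173733468947572

Little-endian stores the least-significant byte at the lowest address.
Reassemble most-significant byte first: 9E 02 79 B3 C4 74 → 0x9E0279B3C474.
0x9E0279B3C474 = 173733468947572.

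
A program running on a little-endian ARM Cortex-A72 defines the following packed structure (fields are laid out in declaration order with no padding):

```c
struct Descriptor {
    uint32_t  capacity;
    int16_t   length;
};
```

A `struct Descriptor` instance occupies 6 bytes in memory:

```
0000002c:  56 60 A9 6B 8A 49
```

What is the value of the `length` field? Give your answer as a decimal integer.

18826

`length` follows `capacity` (4 bytes), so it starts at byte offset 4 and occupies 2 bytes.
Bytes at offsets 4..5: 8A 49.
Little-endian: lowest address holds the least-significant byte.
Reassemble most-significant byte first: 49 8A → 0x498A.
0x498A = 18826.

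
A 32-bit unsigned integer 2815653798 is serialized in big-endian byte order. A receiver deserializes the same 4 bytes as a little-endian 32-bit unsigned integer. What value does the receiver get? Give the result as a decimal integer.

2792870823

2815653798 in 32-bit hexadecimal is 0xA7D377A6.
Stored big-endian, the bytes at ascending addresses are A7 D3 77 A6.
Read back as little-endian, the first byte is least significant, giving 0xA677D3A7.
0xA677D3A7 = 2792870823.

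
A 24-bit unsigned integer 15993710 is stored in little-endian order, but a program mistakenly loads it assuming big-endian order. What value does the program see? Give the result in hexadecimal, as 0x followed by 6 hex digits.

15993710 in 24-bit hexadecimal is 0xF40B6E.
Stored little-endian, the bytes at ascending addresses are 6E 0B F4.
Read back as big-endian, the last byte is least significant, giving 0x6E0BF4.

0x6E0BF4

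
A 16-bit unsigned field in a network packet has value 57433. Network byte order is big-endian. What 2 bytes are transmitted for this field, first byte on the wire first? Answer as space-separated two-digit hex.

E0 59

57433 in hexadecimal, padded to 16 bits, is 0xE059.
Split into bytes (most-significant first): E0 59.
Big-endian stores the most-significant byte at the lowest address.
So the memory order matches the most-significant-first order: E0 59.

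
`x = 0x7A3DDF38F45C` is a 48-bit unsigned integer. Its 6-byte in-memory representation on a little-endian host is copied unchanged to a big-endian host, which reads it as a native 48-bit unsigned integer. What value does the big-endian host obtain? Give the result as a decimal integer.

102203995929978

Stored little-endian, the bytes at ascending addresses are 5C F4 38 DF 3D 7A.
Read back as big-endian, the last byte is least significant, giving 0x5CF438DF3D7A.
0x5CF438DF3D7A = 102203995929978.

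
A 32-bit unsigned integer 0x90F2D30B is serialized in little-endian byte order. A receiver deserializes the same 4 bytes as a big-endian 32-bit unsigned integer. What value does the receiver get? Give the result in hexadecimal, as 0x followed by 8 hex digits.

Stored little-endian, the bytes at ascending addresses are 0B D3 F2 90.
Read back as big-endian, the last byte is least significant, giving 0x0BD3F290.

0x0BD3F290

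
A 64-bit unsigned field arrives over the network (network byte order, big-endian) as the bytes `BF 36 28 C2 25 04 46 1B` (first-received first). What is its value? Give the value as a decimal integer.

In big-endian order the high byte comes first in memory.
The bytes are already most-significant first: 0xBF3628C22504461B.
0xBF3628C22504461B = 13778244924296414747.

13778244924296414747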